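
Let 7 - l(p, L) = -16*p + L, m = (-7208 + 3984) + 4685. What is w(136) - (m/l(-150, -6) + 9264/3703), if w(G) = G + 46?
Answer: 227429431/1262723 ≈ 180.11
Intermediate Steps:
w(G) = 46 + G
m = 1461 (m = -3224 + 4685 = 1461)
l(p, L) = 7 - L + 16*p (l(p, L) = 7 - (-16*p + L) = 7 - (L - 16*p) = 7 + (-L + 16*p) = 7 - L + 16*p)
w(136) - (m/l(-150, -6) + 9264/3703) = (46 + 136) - (1461/(7 - 1*(-6) + 16*(-150)) + 9264/3703) = 182 - (1461/(7 + 6 - 2400) + 9264*(1/3703)) = 182 - (1461/(-2387) + 9264/3703) = 182 - (1461*(-1/2387) + 9264/3703) = 182 - (-1461/2387 + 9264/3703) = 182 - 1*2386155/1262723 = 182 - 2386155/1262723 = 227429431/1262723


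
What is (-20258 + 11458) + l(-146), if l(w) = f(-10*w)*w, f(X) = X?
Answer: -221960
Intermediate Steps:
l(w) = -10*w² (l(w) = (-10*w)*w = -10*w²)
(-20258 + 11458) + l(-146) = (-20258 + 11458) - 10*(-146)² = -8800 - 10*21316 = -8800 - 213160 = -221960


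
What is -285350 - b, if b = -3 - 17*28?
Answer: -284871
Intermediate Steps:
b = -479 (b = -3 - 476 = -479)
-285350 - b = -285350 - 1*(-479) = -285350 + 479 = -284871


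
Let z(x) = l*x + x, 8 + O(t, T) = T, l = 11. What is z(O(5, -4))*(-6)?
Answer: 864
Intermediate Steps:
O(t, T) = -8 + T
z(x) = 12*x (z(x) = 11*x + x = 12*x)
z(O(5, -4))*(-6) = (12*(-8 - 4))*(-6) = (12*(-12))*(-6) = -144*(-6) = 864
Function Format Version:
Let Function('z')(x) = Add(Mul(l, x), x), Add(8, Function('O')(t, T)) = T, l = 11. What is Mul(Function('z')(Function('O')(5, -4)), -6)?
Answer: 864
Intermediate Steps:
Function('O')(t, T) = Add(-8, T)
Function('z')(x) = Mul(12, x) (Function('z')(x) = Add(Mul(11, x), x) = Mul(12, x))
Mul(Function('z')(Function('O')(5, -4)), -6) = Mul(Mul(12, Add(-8, -4)), -6) = Mul(Mul(12, -12), -6) = Mul(-144, -6) = 864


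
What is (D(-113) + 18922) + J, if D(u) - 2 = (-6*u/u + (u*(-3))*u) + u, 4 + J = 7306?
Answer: -12200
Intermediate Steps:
J = 7302 (J = -4 + 7306 = 7302)
D(u) = -4 + u - 3*u² (D(u) = 2 + ((-6*u/u + (u*(-3))*u) + u) = 2 + ((-6*1 + (-3*u)*u) + u) = 2 + ((-6 - 3*u²) + u) = 2 + (-6 + u - 3*u²) = -4 + u - 3*u²)
(D(-113) + 18922) + J = ((-4 - 113 - 3*(-113)²) + 18922) + 7302 = ((-4 - 113 - 3*12769) + 18922) + 7302 = ((-4 - 113 - 38307) + 18922) + 7302 = (-38424 + 18922) + 7302 = -19502 + 7302 = -12200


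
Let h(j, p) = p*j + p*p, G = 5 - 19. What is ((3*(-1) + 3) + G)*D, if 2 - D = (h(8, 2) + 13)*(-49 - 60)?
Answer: -50386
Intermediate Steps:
G = -14
h(j, p) = p² + j*p (h(j, p) = j*p + p² = p² + j*p)
D = 3599 (D = 2 - (2*(8 + 2) + 13)*(-49 - 60) = 2 - (2*10 + 13)*(-109) = 2 - (20 + 13)*(-109) = 2 - 33*(-109) = 2 - 1*(-3597) = 2 + 3597 = 3599)
((3*(-1) + 3) + G)*D = ((3*(-1) + 3) - 14)*3599 = ((-3 + 3) - 14)*3599 = (0 - 14)*3599 = -14*3599 = -50386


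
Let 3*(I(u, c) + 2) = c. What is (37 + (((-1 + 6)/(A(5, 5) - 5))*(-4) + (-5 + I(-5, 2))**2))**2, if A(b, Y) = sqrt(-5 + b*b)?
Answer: 789796/81 + 13984*sqrt(5)/9 ≈ 13225.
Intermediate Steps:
I(u, c) = -2 + c/3
A(b, Y) = sqrt(-5 + b**2)
(37 + (((-1 + 6)/(A(5, 5) - 5))*(-4) + (-5 + I(-5, 2))**2))**2 = (37 + (((-1 + 6)/(sqrt(-5 + 5**2) - 5))*(-4) + (-5 + (-2 + (1/3)*2))**2))**2 = (37 + ((5/(sqrt(-5 + 25) - 5))*(-4) + (-5 + (-2 + 2/3))**2))**2 = (37 + ((5/(sqrt(20) - 5))*(-4) + (-5 - 4/3)**2))**2 = (37 + ((5/(2*sqrt(5) - 5))*(-4) + (-19/3)**2))**2 = (37 + ((5/(-5 + 2*sqrt(5)))*(-4) + 361/9))**2 = (37 + (-20/(-5 + 2*sqrt(5)) + 361/9))**2 = (37 + (361/9 - 20/(-5 + 2*sqrt(5))))**2 = (694/9 - 20/(-5 + 2*sqrt(5)))**2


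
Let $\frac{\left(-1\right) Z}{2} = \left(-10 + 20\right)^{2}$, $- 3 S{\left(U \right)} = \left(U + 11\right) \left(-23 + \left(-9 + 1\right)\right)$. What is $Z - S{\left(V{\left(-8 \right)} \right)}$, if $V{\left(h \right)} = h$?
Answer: $-231$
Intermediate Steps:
$S{\left(U \right)} = \frac{341}{3} + \frac{31 U}{3}$ ($S{\left(U \right)} = - \frac{\left(U + 11\right) \left(-23 + \left(-9 + 1\right)\right)}{3} = - \frac{\left(11 + U\right) \left(-23 - 8\right)}{3} = - \frac{\left(11 + U\right) \left(-31\right)}{3} = - \frac{-341 - 31 U}{3} = \frac{341}{3} + \frac{31 U}{3}$)
$Z = -200$ ($Z = - 2 \left(-10 + 20\right)^{2} = - 2 \cdot 10^{2} = \left(-2\right) 100 = -200$)
$Z - S{\left(V{\left(-8 \right)} \right)} = -200 - \left(\frac{341}{3} + \frac{31}{3} \left(-8\right)\right) = -200 - \left(\frac{341}{3} - \frac{248}{3}\right) = -200 - 31 = -231$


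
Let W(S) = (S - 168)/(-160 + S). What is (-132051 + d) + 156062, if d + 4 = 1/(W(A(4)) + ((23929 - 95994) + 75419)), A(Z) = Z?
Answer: 3141243968/130847 ≈ 24007.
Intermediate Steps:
W(S) = (-168 + S)/(-160 + S)
d = -523349/130847 (d = -4 + 1/((-168 + 4)/(-160 + 4) + ((23929 - 95994) + 75419)) = -4 + 1/(-164/(-156) + (-72065 + 75419)) = -4 + 1/(-1/156*(-164) + 3354) = -4 + 1/(41/39 + 3354) = -4 + 1/(130847/39) = -4 + 39/130847 = -523349/130847 ≈ -3.9997)
(-132051 + d) + 156062 = (-132051 - 523349/130847) + 156062 = -17279000546/130847 + 156062 = 3141243968/130847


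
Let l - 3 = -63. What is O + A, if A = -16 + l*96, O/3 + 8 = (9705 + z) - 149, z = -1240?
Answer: 19148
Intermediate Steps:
l = -60 (l = 3 - 63 = -60)
O = 24924 (O = -24 + 3*((9705 - 1240) - 149) = -24 + 3*(8465 - 149) = -24 + 3*8316 = -24 + 24948 = 24924)
A = -5776 (A = -16 - 60*96 = -16 - 5760 = -5776)
O + A = 24924 - 5776 = 19148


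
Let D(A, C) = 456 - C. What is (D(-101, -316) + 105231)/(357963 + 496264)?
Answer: 106003/854227 ≈ 0.12409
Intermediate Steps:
(D(-101, -316) + 105231)/(357963 + 496264) = ((456 - 1*(-316)) + 105231)/(357963 + 496264) = ((456 + 316) + 105231)/854227 = (772 + 105231)*(1/854227) = 106003*(1/854227) = 106003/854227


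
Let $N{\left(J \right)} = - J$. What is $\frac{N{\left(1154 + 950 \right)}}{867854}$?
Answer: $- \frac{1052}{433927} \approx -0.0024244$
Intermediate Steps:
$\frac{N{\left(1154 + 950 \right)}}{867854} = \frac{\left(-1\right) \left(1154 + 950\right)}{867854} = \left(-1\right) 2104 \cdot \frac{1}{867854} = \left(-2104\right) \frac{1}{867854} = - \frac{1052}{433927}$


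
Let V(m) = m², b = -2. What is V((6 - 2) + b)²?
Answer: 16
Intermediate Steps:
V((6 - 2) + b)² = (((6 - 2) - 2)²)² = ((4 - 2)²)² = (2²)² = 4² = 16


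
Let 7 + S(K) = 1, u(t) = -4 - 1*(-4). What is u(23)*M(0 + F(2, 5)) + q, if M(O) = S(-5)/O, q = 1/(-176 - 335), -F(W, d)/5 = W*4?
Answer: -1/511 ≈ -0.0019569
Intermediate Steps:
u(t) = 0 (u(t) = -4 + 4 = 0)
S(K) = -6 (S(K) = -7 + 1 = -6)
F(W, d) = -20*W (F(W, d) = -5*W*4 = -20*W)
q = -1/511 (q = 1/(-511) = -1/511 ≈ -0.0019569)
M(O) = -6/O
u(23)*M(0 + F(2, 5)) + q = 0*(-6/(0 - 20*2)) - 1/511 = 0*(-6/(0 - 40)) - 1/511 = 0*(-6/(-40)) - 1/511 = 0*(-6*(-1/40)) - 1/511 = 0*(3/20) - 1/511 = 0 - 1/511 = -1/511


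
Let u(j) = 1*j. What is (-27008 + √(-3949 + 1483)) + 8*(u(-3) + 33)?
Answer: -26768 + 3*I*√274 ≈ -26768.0 + 49.659*I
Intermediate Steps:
u(j) = j
(-27008 + √(-3949 + 1483)) + 8*(u(-3) + 33) = (-27008 + √(-3949 + 1483)) + 8*(-3 + 33) = (-27008 + √(-2466)) + 8*30 = (-27008 + 3*I*√274) + 240 = -26768 + 3*I*√274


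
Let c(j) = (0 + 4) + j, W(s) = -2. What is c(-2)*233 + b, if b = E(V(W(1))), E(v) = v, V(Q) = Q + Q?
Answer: 462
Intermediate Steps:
c(j) = 4 + j
V(Q) = 2*Q
b = -4 (b = 2*(-2) = -4)
c(-2)*233 + b = (4 - 2)*233 - 4 = 2*233 - 4 = 466 - 4 = 462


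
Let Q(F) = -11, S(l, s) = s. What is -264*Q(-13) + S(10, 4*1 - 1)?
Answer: 2907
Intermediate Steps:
-264*Q(-13) + S(10, 4*1 - 1) = -264*(-11) + (4*1 - 1) = 2904 + (4 - 1) = 2904 + 3 = 2907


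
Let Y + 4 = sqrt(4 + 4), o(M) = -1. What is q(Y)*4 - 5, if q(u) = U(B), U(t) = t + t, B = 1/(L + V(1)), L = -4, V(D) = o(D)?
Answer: -33/5 ≈ -6.6000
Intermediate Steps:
V(D) = -1
B = -1/5 (B = 1/(-4 - 1) = 1/(-5) = -1/5 ≈ -0.20000)
U(t) = 2*t
Y = -4 + 2*sqrt(2) (Y = -4 + sqrt(4 + 4) = -4 + sqrt(8) = -4 + 2*sqrt(2) ≈ -1.1716)
q(u) = -2/5 (q(u) = 2*(-1/5) = -2/5)
q(Y)*4 - 5 = -2/5*4 - 5 = -8/5 - 5 = -33/5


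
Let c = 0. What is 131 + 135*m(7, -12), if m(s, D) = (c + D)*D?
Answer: 19571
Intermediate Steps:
m(s, D) = D**2 (m(s, D) = (0 + D)*D = D*D = D**2)
131 + 135*m(7, -12) = 131 + 135*(-12)**2 = 131 + 135*144 = 131 + 19440 = 19571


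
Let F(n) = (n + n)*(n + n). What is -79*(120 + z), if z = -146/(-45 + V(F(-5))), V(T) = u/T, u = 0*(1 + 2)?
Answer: -438134/45 ≈ -9736.3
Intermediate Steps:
F(n) = 4*n² (F(n) = (2*n)*(2*n) = 4*n²)
u = 0 (u = 0*3 = 0)
V(T) = 0 (V(T) = 0/T = 0)
z = 146/45 (z = -146/(-45 + 0) = -146/(-45) = -146*(-1/45) = 146/45 ≈ 3.2444)
-79*(120 + z) = -79*(120 + 146/45) = -79*5546/45 = -438134/45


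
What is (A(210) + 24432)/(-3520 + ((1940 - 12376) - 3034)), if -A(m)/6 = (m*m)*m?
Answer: 27770784/8495 ≈ 3269.1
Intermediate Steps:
A(m) = -6*m³ (A(m) = -6*m*m*m = -6*m²*m = -6*m³)
(A(210) + 24432)/(-3520 + ((1940 - 12376) - 3034)) = (-6*210³ + 24432)/(-3520 + ((1940 - 12376) - 3034)) = (-6*9261000 + 24432)/(-3520 + (-10436 - 3034)) = (-55566000 + 24432)/(-3520 - 13470) = -55541568/(-16990) = -55541568*(-1/16990) = 27770784/8495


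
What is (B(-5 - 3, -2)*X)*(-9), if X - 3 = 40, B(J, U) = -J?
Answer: -3096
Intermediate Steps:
X = 43 (X = 3 + 40 = 43)
(B(-5 - 3, -2)*X)*(-9) = (-(-5 - 3)*43)*(-9) = (-1*(-8)*43)*(-9) = (8*43)*(-9) = 344*(-9) = -3096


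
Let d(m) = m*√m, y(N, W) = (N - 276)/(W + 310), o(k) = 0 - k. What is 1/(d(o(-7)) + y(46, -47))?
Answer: 60490/23672067 + 484183*√7/23672067 ≈ 0.056671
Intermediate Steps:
o(k) = -k
y(N, W) = (-276 + N)/(310 + W)
d(m) = m^(3/2)
1/(d(o(-7)) + y(46, -47)) = 1/((-1*(-7))^(3/2) + (-276 + 46)/(310 - 47)) = 1/(7^(3/2) - 230/263) = 1/(7*√7 + (1/263)*(-230)) = 1/(7*√7 - 230/263) = 1/(-230/263 + 7*√7)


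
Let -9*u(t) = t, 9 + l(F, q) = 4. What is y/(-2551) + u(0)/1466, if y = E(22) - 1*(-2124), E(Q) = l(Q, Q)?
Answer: -2119/2551 ≈ -0.83065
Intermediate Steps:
l(F, q) = -5 (l(F, q) = -9 + 4 = -5)
u(t) = -t/9
E(Q) = -5
y = 2119 (y = -5 - 1*(-2124) = -5 + 2124 = 2119)
y/(-2551) + u(0)/1466 = 2119/(-2551) - ⅑*0/1466 = 2119*(-1/2551) + 0*(1/1466) = -2119/2551 + 0 = -2119/2551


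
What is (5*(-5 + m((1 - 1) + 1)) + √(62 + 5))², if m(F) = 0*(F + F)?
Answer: (-25 + √67)² ≈ 282.73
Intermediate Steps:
m(F) = 0 (m(F) = 0*(2*F) = 0)
(5*(-5 + m((1 - 1) + 1)) + √(62 + 5))² = (5*(-5 + 0) + √(62 + 5))² = (5*(-5) + √67)² = (-25 + √67)²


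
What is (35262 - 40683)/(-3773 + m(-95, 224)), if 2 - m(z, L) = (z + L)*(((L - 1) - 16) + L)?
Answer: 1807/19790 ≈ 0.091309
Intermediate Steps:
m(z, L) = 2 - (-17 + 2*L)*(L + z) (m(z, L) = 2 - (z + L)*(((L - 1) - 16) + L) = 2 - (L + z)*(((-1 + L) - 16) + L) = 2 - (L + z)*((-17 + L) + L) = 2 - (L + z)*(-17 + 2*L) = 2 - (-17 + 2*L)*(L + z))
(35262 - 40683)/(-3773 + m(-95, 224)) = (35262 - 40683)/(-3773 + (2 - 2*224² + 17*224 + 17*(-95) - 2*224*(-95))) = -5421/(-3773 + (2 - 2*50176 + 3808 - 1615 + 42560)) = -5421/(-3773 + (2 - 100352 + 3808 - 1615 + 42560)) = -5421/(-3773 - 55597) = -5421/(-59370) = -5421*(-1/59370) = 1807/19790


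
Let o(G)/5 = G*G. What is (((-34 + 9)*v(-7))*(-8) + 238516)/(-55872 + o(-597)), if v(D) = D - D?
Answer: 238516/1726173 ≈ 0.13818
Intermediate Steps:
v(D) = 0
o(G) = 5*G² (o(G) = 5*(G*G) = 5*G²)
(((-34 + 9)*v(-7))*(-8) + 238516)/(-55872 + o(-597)) = (((-34 + 9)*0)*(-8) + 238516)/(-55872 + 5*(-597)²) = (-25*0*(-8) + 238516)/(-55872 + 5*356409) = (0*(-8) + 238516)/(-55872 + 1782045) = (0 + 238516)/1726173 = 238516*(1/1726173) = 238516/1726173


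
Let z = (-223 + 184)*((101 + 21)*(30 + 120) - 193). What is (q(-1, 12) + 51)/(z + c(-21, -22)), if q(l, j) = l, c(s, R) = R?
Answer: -10/141239 ≈ -7.0802e-5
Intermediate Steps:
z = -706173 (z = -39*(122*150 - 193) = -39*(18300 - 193) = -39*18107 = -706173)
(q(-1, 12) + 51)/(z + c(-21, -22)) = (-1 + 51)/(-706173 - 22) = 50/(-706195) = 50*(-1/706195) = -10/141239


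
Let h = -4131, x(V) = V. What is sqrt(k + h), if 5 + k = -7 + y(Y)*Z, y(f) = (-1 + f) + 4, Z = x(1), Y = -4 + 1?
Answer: I*sqrt(4143) ≈ 64.366*I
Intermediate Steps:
Y = -3
Z = 1
y(f) = 3 + f
k = -12 (k = -5 + (-7 + (3 - 3)*1) = -5 + (-7 + 0*1) = -5 + (-7 + 0) = -5 - 7 = -12)
sqrt(k + h) = sqrt(-12 - 4131) = sqrt(-4143) = I*sqrt(4143)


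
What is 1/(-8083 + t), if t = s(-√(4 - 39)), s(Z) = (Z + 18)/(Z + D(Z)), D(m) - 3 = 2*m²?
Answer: (-√35 + 67*I)/(-541579*I + 8082*√35) ≈ -0.00012371 - 1.7012e-9*I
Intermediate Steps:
D(m) = 3 + 2*m²
s(Z) = (18 + Z)/(3 + Z + 2*Z²) (s(Z) = (Z + 18)/(Z + (3 + 2*Z²)) = (18 + Z)/(3 + Z + 2*Z²))
t = (18 - I*√35)/(-67 - I*√35) (t = (18 - √(4 - 39))/(3 - √(4 - 39) + 2*(-√(4 - 39))²) = (18 - √(-35))/(3 - √(-35) + 2*(-√(-35))²) = (18 - I*√35)/(3 - I*√35 + 2*(-I*√35)²) = (18 - I*√35)/(3 - I*√35 + 2*(-35)) = (18 - I*√35)/(3 - I*√35 - 70) = (18 - I*√35)/(-67 - I*√35) ≈ -0.25884 + 0.11116*I)
1/(-8083 + t) = 1/(-8083 + (-1171/4524 + 85*I*√35/4524)) = 1/(-36568663/4524 + 85*I*√35/4524)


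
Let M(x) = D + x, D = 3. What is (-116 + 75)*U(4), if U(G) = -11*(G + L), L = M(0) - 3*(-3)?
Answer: 7216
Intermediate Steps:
M(x) = 3 + x
L = 12 (L = (3 + 0) - 3*(-3) = 3 + 9 = 12)
U(G) = -132 - 11*G (U(G) = -11*(G + 12) = -11*(12 + G) = -132 - 11*G)
(-116 + 75)*U(4) = (-116 + 75)*(-132 - 11*4) = -41*(-132 - 44) = -41*(-176) = 7216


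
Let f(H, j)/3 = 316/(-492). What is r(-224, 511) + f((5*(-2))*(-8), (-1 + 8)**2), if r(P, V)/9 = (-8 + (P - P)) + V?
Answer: 185528/41 ≈ 4525.1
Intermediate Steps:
r(P, V) = -72 + 9*V (r(P, V) = 9*((-8 + (P - P)) + V) = 9*((-8 + 0) + V) = 9*(-8 + V) = -72 + 9*V)
f(H, j) = -79/41 (f(H, j) = 3*(316/(-492)) = 3*(316*(-1/492)) = 3*(-79/123) = -79/41)
r(-224, 511) + f((5*(-2))*(-8), (-1 + 8)**2) = (-72 + 9*511) - 79/41 = (-72 + 4599) - 79/41 = 4527 - 79/41 = 185528/41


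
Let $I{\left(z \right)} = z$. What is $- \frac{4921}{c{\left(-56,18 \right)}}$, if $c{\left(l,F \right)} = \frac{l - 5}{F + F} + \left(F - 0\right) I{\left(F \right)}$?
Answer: $- \frac{177156}{11603} \approx -15.268$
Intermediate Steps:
$c{\left(l,F \right)} = F^{2} + \frac{-5 + l}{2 F}$ ($c{\left(l,F \right)} = \frac{l - 5}{F + F} + \left(F - 0\right) F = \frac{-5 + l}{2 F} + \left(F + 0\right) F = \left(-5 + l\right) \frac{1}{2 F} + F F = \frac{-5 + l}{2 F} + F^{2} = F^{2} + \frac{-5 + l}{2 F}$)
$- \frac{4921}{c{\left(-56,18 \right)}} = - \frac{4921}{\frac{1}{2} \cdot \frac{1}{18} \left(-5 - 56 + 2 \cdot 18^{3}\right)} = - \frac{4921}{\frac{1}{2} \cdot \frac{1}{18} \left(-5 - 56 + 2 \cdot 5832\right)} = - \frac{4921}{\frac{1}{2} \cdot \frac{1}{18} \left(-5 - 56 + 11664\right)} = - \frac{4921}{\frac{1}{2} \cdot \frac{1}{18} \cdot 11603} = - \frac{4921}{\frac{11603}{36}} = \left(-4921\right) \frac{36}{11603} = - \frac{177156}{11603}$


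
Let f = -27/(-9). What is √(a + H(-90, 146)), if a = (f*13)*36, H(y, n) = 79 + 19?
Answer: √1502 ≈ 38.756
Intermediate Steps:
f = 3 (f = -27*(-⅑) = 3)
H(y, n) = 98
a = 1404 (a = (3*13)*36 = 39*36 = 1404)
√(a + H(-90, 146)) = √(1404 + 98) = √1502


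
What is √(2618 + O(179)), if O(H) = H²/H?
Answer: √2797 ≈ 52.887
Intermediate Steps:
O(H) = H
√(2618 + O(179)) = √(2618 + 179) = √2797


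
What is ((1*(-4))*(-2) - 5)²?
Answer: 9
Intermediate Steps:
((1*(-4))*(-2) - 5)² = (-4*(-2) - 5)² = (8 - 5)² = 3² = 9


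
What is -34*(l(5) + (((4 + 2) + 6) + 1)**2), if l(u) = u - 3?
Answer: -5814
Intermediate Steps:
l(u) = -3 + u
-34*(l(5) + (((4 + 2) + 6) + 1)**2) = -34*((-3 + 5) + (((4 + 2) + 6) + 1)**2) = -34*(2 + ((6 + 6) + 1)**2) = -34*(2 + (12 + 1)**2) = -34*(2 + 13**2) = -34*(2 + 169) = -34*171 = -5814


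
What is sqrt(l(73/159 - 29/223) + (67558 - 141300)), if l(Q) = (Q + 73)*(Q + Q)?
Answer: I*sqrt(92647683246214)/35457 ≈ 271.47*I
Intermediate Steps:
l(Q) = 2*Q*(73 + Q) (l(Q) = (73 + Q)*(2*Q) = 2*Q*(73 + Q))
sqrt(l(73/159 - 29/223) + (67558 - 141300)) = sqrt(2*(73/159 - 29/223)*(73 + (73/159 - 29/223)) + (67558 - 141300)) = sqrt(2*(73*(1/159) - 29*1/223)*(73 + (73*(1/159) - 29*1/223)) - 73742) = sqrt(2*(73/159 - 29/223)*(73 + (73/159 - 29/223)) - 73742) = sqrt(2*(11668/35457)*(73 + 11668/35457) - 73742) = sqrt(2*(11668/35457)*(2600029/35457) - 73742) = sqrt(60674276744/1257198849 - 73742) = sqrt(-92647683246214/1257198849) = I*sqrt(92647683246214)/35457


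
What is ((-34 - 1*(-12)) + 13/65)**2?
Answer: 11881/25 ≈ 475.24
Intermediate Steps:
((-34 - 1*(-12)) + 13/65)**2 = ((-34 + 12) + 13*(1/65))**2 = (-22 + 1/5)**2 = (-109/5)**2 = 11881/25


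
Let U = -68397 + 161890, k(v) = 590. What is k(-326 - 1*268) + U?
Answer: 94083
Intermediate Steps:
U = 93493
k(-326 - 1*268) + U = 590 + 93493 = 94083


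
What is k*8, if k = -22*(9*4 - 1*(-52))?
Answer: -15488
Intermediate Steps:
k = -1936 (k = -22*(36 + 52) = -22*88 = -1936)
k*8 = -1936*8 = -15488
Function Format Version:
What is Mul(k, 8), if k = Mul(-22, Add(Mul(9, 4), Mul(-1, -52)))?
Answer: -15488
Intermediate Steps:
k = -1936 (k = Mul(-22, Add(36, 52)) = Mul(-22, 88) = -1936)
Mul(k, 8) = Mul(-1936, 8) = -15488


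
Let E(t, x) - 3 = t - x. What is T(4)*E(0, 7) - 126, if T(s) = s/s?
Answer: -130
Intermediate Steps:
E(t, x) = 3 + t - x (E(t, x) = 3 + (t - x) = 3 + t - x)
T(s) = 1
T(4)*E(0, 7) - 126 = 1*(3 + 0 - 1*7) - 126 = 1*(3 + 0 - 7) - 126 = 1*(-4) - 126 = -4 - 126 = -130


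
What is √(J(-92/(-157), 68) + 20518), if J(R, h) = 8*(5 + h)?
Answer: √21102 ≈ 145.27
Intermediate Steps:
J(R, h) = 40 + 8*h
√(J(-92/(-157), 68) + 20518) = √((40 + 8*68) + 20518) = √((40 + 544) + 20518) = √(584 + 20518) = √21102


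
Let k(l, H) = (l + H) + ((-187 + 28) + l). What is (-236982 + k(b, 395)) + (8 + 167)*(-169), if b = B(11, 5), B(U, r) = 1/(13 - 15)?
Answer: -266322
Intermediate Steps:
B(U, r) = -½ (B(U, r) = 1/(-2) = -½)
b = -½ ≈ -0.50000
k(l, H) = -159 + H + 2*l (k(l, H) = (H + l) + (-159 + l) = -159 + H + 2*l)
(-236982 + k(b, 395)) + (8 + 167)*(-169) = (-236982 + (-159 + 395 + 2*(-½))) + (8 + 167)*(-169) = (-236982 + (-159 + 395 - 1)) + 175*(-169) = (-236982 + 235) - 29575 = -236747 - 29575 = -266322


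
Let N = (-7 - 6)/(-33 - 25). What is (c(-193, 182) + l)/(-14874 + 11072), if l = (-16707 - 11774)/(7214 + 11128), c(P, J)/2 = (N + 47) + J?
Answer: -243030941/2022352236 ≈ -0.12017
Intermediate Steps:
N = 13/58 (N = -13/(-58) = -13*(-1/58) = 13/58 ≈ 0.22414)
c(P, J) = 2739/29 + 2*J (c(P, J) = 2*((13/58 + 47) + J) = 2*(2739/58 + J) = 2739/29 + 2*J)
l = -28481/18342 ≈ -1.5528
(c(-193, 182) + l)/(-14874 + 11072) = ((2739/29 + 2*182) - 28481/18342)/(-14874 + 11072) = ((2739/29 + 364) - 28481/18342)/(-3802) = (13295/29 - 28481/18342)*(-1/3802) = (243030941/531918)*(-1/3802) = -243030941/2022352236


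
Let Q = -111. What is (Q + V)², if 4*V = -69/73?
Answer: 1055015361/85264 ≈ 12374.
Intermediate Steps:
V = -69/292 (V = (-69/73)/4 = (-69*1/73)/4 = (¼)*(-69/73) = -69/292 ≈ -0.23630)
(Q + V)² = (-111 - 69/292)² = (-32481/292)² = 1055015361/85264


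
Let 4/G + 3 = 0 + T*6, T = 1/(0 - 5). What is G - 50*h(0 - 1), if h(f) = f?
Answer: 1030/21 ≈ 49.048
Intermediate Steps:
T = -⅕ (T = 1/(-5) = -⅕ ≈ -0.20000)
G = -20/21 (G = 4/(-3 + (0 - ⅕*6)) = 4/(-3 + (0 - 6/5)) = 4/(-3 - 6/5) = 4/(-21/5) = 4*(-5/21) = -20/21 ≈ -0.95238)
G - 50*h(0 - 1) = -20/21 - 50*(0 - 1) = -20/21 - 50*(-1) = -20/21 + 50 = 1030/21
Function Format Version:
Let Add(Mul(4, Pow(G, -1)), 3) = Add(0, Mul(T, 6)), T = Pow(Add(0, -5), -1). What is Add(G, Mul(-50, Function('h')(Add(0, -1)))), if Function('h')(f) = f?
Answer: Rational(1030, 21) ≈ 49.048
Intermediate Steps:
T = Rational(-1, 5) (T = Pow(-5, -1) = Rational(-1, 5) ≈ -0.20000)
G = Rational(-20, 21) (G = Mul(4, Pow(Add(-3, Add(0, Mul(Rational(-1, 5), 6))), -1)) = Mul(4, Pow(Add(-3, Add(0, Rational(-6, 5))), -1)) = Mul(4, Pow(Add(-3, Rational(-6, 5)), -1)) = Mul(4, Pow(Rational(-21, 5), -1)) = Mul(4, Rational(-5, 21)) = Rational(-20, 21) ≈ -0.95238)
Add(G, Mul(-50, Function('h')(Add(0, -1)))) = Add(Rational(-20, 21), Mul(-50, Add(0, -1))) = Add(Rational(-20, 21), Mul(-50, -1)) = Add(Rational(-20, 21), 50) = Rational(1030, 21)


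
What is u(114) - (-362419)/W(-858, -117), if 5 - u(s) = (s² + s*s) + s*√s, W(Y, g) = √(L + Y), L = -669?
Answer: -25987 - 114*√114 - 362419*I*√1527/1527 ≈ -27204.0 - 9274.5*I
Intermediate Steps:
W(Y, g) = √(-669 + Y)
u(s) = 5 - s^(3/2) - 2*s² (u(s) = 5 - ((s² + s*s) + s*√s) = 5 - ((s² + s²) + s^(3/2)) = 5 - (2*s² + s^(3/2)) = 5 - (s^(3/2) + 2*s²) = 5 + (-s^(3/2) - 2*s²) = 5 - s^(3/2) - 2*s²)
u(114) - (-362419)/W(-858, -117) = (5 - 114^(3/2) - 2*114²) - (-362419)/(√(-669 - 858)) = (5 - 114*√114 - 2*12996) - (-362419)/(√(-1527)) = (5 - 114*√114 - 25992) - (-362419)/(I*√1527) = (-25987 - 114*√114) - (-362419)*(-I*√1527/1527) = (-25987 - 114*√114) - 362419*I*√1527/1527 = -25987 - 114*√114 - 362419*I*√1527/1527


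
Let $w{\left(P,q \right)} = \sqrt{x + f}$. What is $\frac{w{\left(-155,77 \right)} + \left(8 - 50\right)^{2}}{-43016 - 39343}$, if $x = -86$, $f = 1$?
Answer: $- \frac{196}{9151} - \frac{i \sqrt{85}}{82359} \approx -0.021418 - 0.00011194 i$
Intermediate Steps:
$w{\left(P,q \right)} = i \sqrt{85}$ ($w{\left(P,q \right)} = \sqrt{-86 + 1} = \sqrt{-85} = i \sqrt{85}$)
$\frac{w{\left(-155,77 \right)} + \left(8 - 50\right)^{2}}{-43016 - 39343} = \frac{i \sqrt{85} + \left(8 - 50\right)^{2}}{-43016 - 39343} = \frac{i \sqrt{85} + \left(-42\right)^{2}}{-82359} = \left(i \sqrt{85} + 1764\right) \left(- \frac{1}{82359}\right) = \left(1764 + i \sqrt{85}\right) \left(- \frac{1}{82359}\right) = - \frac{196}{9151} - \frac{i \sqrt{85}}{82359}$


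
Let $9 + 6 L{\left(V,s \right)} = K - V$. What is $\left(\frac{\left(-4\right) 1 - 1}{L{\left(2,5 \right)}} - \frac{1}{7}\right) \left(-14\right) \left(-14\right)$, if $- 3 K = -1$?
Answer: $\frac{2093}{4} \approx 523.25$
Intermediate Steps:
$K = \frac{1}{3}$ ($K = \left(- \frac{1}{3}\right) \left(-1\right) = \frac{1}{3} \approx 0.33333$)
$L{\left(V,s \right)} = - \frac{13}{9} - \frac{V}{6}$ ($L{\left(V,s \right)} = - \frac{3}{2} + \frac{\frac{1}{3} - V}{6} = - \frac{3}{2} - \left(- \frac{1}{18} + \frac{V}{6}\right) = - \frac{13}{9} - \frac{V}{6}$)
$\left(\frac{\left(-4\right) 1 - 1}{L{\left(2,5 \right)}} - \frac{1}{7}\right) \left(-14\right) \left(-14\right) = \left(\frac{\left(-4\right) 1 - 1}{- \frac{13}{9} - \frac{1}{3}} - \frac{1}{7}\right) \left(-14\right) \left(-14\right) = \left(\frac{-4 - 1}{- \frac{13}{9} - \frac{1}{3}} - \frac{1}{7}\right) \left(-14\right) \left(-14\right) = \left(- \frac{5}{- \frac{16}{9}} - \frac{1}{7}\right) \left(-14\right) \left(-14\right) = \left(\left(-5\right) \left(- \frac{9}{16}\right) - \frac{1}{7}\right) \left(-14\right) \left(-14\right) = \left(\frac{45}{16} - \frac{1}{7}\right) \left(-14\right) \left(-14\right) = \frac{299}{112} \left(-14\right) \left(-14\right) = \left(- \frac{299}{8}\right) \left(-14\right) = \frac{2093}{4}$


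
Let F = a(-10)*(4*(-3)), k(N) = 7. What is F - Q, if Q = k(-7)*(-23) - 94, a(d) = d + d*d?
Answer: -825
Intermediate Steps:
a(d) = d + d²
F = -1080 (F = (-10*(1 - 10))*(4*(-3)) = -10*(-9)*(-12) = 90*(-12) = -1080)
Q = -255 (Q = 7*(-23) - 94 = -161 - 94 = -255)
F - Q = -1080 - 1*(-255) = -1080 + 255 = -825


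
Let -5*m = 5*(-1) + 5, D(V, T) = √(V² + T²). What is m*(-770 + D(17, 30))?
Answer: 0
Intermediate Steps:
D(V, T) = √(T² + V²)
m = 0 (m = -(5*(-1) + 5)/5 = -(-5 + 5)/5 = -⅕*0 = 0)
m*(-770 + D(17, 30)) = 0*(-770 + √(30² + 17²)) = 0*(-770 + √(900 + 289)) = 0*(-770 + √1189) = 0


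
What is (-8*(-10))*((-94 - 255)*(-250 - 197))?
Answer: 12480240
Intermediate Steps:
(-8*(-10))*((-94 - 255)*(-250 - 197)) = 80*(-349*(-447)) = 80*156003 = 12480240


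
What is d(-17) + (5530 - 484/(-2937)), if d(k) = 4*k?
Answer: 1458398/267 ≈ 5462.2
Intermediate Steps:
d(-17) + (5530 - 484/(-2937)) = 4*(-17) + (5530 - 484/(-2937)) = -68 + (5530 - 484*(-1/2937)) = -68 + (5530 + 44/267) = -68 + 1476554/267 = 1458398/267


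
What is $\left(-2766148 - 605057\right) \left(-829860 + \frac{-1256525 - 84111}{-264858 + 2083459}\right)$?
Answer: $\frac{5087773927699147680}{1818601} \approx 2.7976 \cdot 10^{12}$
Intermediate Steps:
$\left(-2766148 - 605057\right) \left(-829860 + \frac{-1256525 - 84111}{-264858 + 2083459}\right) = - 3371205 \left(-829860 - \frac{1340636}{1818601}\right) = \left(-3371205\right) \left(- \frac{1509185566496}{1818601}\right) = \frac{5087773927699147680}{1818601}$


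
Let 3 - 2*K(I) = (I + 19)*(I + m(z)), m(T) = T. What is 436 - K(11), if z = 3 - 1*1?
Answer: 1259/2 ≈ 629.50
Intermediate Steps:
z = 2 (z = 3 - 1 = 2)
K(I) = 3/2 - (2 + I)*(19 + I)/2 (K(I) = 3/2 - (I + 19)*(I + 2)/2 = 3/2 - (19 + I)*(2 + I)/2 = 3/2 - (2 + I)*(19 + I)/2)
436 - K(11) = 436 - (-35/2 - 21/2*11 - ½*11²) = 436 - (-35/2 - 231/2 - ½*121) = 436 - (-35/2 - 231/2 - 121/2) = 436 - 1*(-387/2) = 436 + 387/2 = 1259/2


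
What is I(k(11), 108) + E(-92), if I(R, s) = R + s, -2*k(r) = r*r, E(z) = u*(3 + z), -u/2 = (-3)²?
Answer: 3299/2 ≈ 1649.5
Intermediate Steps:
u = -18 (u = -2*(-3)² = -2*9 = -18)
E(z) = -54 - 18*z (E(z) = -18*(3 + z) = -54 - 18*z)
k(r) = -r²/2 (k(r) = -r*r/2 = -r²/2)
I(k(11), 108) + E(-92) = (-½*11² + 108) + (-54 - 18*(-92)) = (-½*121 + 108) + (-54 + 1656) = (-121/2 + 108) + 1602 = 95/2 + 1602 = 3299/2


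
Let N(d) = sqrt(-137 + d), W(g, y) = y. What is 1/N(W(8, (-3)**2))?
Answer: -I*sqrt(2)/16 ≈ -0.088388*I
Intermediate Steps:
1/N(W(8, (-3)**2)) = 1/(sqrt(-137 + (-3)**2)) = 1/(sqrt(-137 + 9)) = 1/(sqrt(-128)) = 1/(8*I*sqrt(2)) = -I*sqrt(2)/16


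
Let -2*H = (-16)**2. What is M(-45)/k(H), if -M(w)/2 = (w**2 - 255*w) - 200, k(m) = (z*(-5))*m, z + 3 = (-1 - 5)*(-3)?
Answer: -133/48 ≈ -2.7708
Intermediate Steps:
z = 15 (z = -3 + (-1 - 5)*(-3) = -3 - 6*(-3) = -3 + 18 = 15)
H = -128 (H = -1/2*(-16)**2 = -1/2*256 = -128)
k(m) = -75*m (k(m) = (15*(-5))*m = -75*m)
M(w) = 400 - 2*w**2 + 510*w (M(w) = -2*((w**2 - 255*w) - 200) = -2*(-200 + w**2 - 255*w) = 400 - 2*w**2 + 510*w)
M(-45)/k(H) = (400 - 2*(-45)**2 + 510*(-45))/((-75*(-128))) = (400 - 2*2025 - 22950)/9600 = (400 - 4050 - 22950)*(1/9600) = -26600*1/9600 = -133/48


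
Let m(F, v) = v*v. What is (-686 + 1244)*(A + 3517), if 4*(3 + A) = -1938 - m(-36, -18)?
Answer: 1645263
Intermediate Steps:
m(F, v) = v**2
A = -1137/2 (A = -3 + (-1938 - 1*(-18)**2)/4 = -3 + (-1938 - 1*324)/4 = -3 + (-1938 - 324)/4 = -3 + (1/4)*(-2262) = -3 - 1131/2 = -1137/2 ≈ -568.50)
(-686 + 1244)*(A + 3517) = (-686 + 1244)*(-1137/2 + 3517) = 558*(5897/2) = 1645263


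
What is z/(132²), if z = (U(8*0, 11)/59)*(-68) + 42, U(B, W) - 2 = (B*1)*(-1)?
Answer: 1171/514008 ≈ 0.0022782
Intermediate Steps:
U(B, W) = 2 - B (U(B, W) = 2 + (B*1)*(-1) = 2 + B*(-1) = 2 - B)
z = 2342/59 (z = ((2 - 8*0)/59)*(-68) + 42 = ((2 - 1*0)*(1/59))*(-68) + 42 = ((2 + 0)*(1/59))*(-68) + 42 = (2*(1/59))*(-68) + 42 = (2/59)*(-68) + 42 = -136/59 + 42 = 2342/59 ≈ 39.695)
z/(132²) = 2342/(59*(132²)) = (2342/59)/17424 = (2342/59)*(1/17424) = 1171/514008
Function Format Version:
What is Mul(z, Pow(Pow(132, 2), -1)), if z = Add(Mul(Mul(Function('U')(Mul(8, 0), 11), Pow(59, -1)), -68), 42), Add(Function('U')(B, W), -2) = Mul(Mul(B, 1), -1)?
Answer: Rational(1171, 514008) ≈ 0.0022782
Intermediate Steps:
Function('U')(B, W) = Add(2, Mul(-1, B)) (Function('U')(B, W) = Add(2, Mul(Mul(B, 1), -1)) = Add(2, Mul(B, -1)) = Add(2, Mul(-1, B)))
z = Rational(2342, 59) (z = Add(Mul(Mul(Add(2, Mul(-1, Mul(8, 0))), Pow(59, -1)), -68), 42) = Add(Mul(Mul(Add(2, Mul(-1, 0)), Rational(1, 59)), -68), 42) = Add(Mul(Mul(Add(2, 0), Rational(1, 59)), -68), 42) = Add(Mul(Mul(2, Rational(1, 59)), -68), 42) = Add(Mul(Rational(2, 59), -68), 42) = Add(Rational(-136, 59), 42) = Rational(2342, 59) ≈ 39.695)
Mul(z, Pow(Pow(132, 2), -1)) = Mul(Rational(2342, 59), Pow(Pow(132, 2), -1)) = Mul(Rational(2342, 59), Pow(17424, -1)) = Mul(Rational(2342, 59), Rational(1, 17424)) = Rational(1171, 514008)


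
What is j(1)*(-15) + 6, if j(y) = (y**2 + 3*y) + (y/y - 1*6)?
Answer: 21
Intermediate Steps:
j(y) = -5 + y**2 + 3*y (j(y) = (y**2 + 3*y) + (1 - 6) = (y**2 + 3*y) - 5 = -5 + y**2 + 3*y)
j(1)*(-15) + 6 = (-5 + 1**2 + 3*1)*(-15) + 6 = (-5 + 1 + 3)*(-15) + 6 = -1*(-15) + 6 = 15 + 6 = 21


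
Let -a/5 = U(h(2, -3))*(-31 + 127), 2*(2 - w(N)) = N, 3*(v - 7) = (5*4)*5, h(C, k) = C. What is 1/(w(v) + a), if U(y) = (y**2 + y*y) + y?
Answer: -6/28909 ≈ -0.00020755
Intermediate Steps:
v = 121/3 (v = 7 + ((5*4)*5)/3 = 7 + (20*5)/3 = 7 + (1/3)*100 = 7 + 100/3 = 121/3 ≈ 40.333)
U(y) = y + 2*y**2 (U(y) = (y**2 + y**2) + y = 2*y**2 + y = y + 2*y**2)
w(N) = 2 - N/2
a = -4800 (a = -5*2*(1 + 2*2)*(-31 + 127) = -5*2*(1 + 4)*96 = -5*2*5*96 = -50*96 = -5*960 = -4800)
1/(w(v) + a) = 1/((2 - 1/2*121/3) - 4800) = 1/((2 - 121/6) - 4800) = 1/(-109/6 - 4800) = 1/(-28909/6) = -6/28909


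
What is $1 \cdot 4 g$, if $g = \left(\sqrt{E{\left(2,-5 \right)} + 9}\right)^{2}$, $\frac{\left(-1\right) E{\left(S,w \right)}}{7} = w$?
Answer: $176$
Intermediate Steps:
$E{\left(S,w \right)} = - 7 w$
$g = 44$ ($g = \left(\sqrt{\left(-7\right) \left(-5\right) + 9}\right)^{2} = \left(\sqrt{35 + 9}\right)^{2} = \left(\sqrt{44}\right)^{2} = \left(2 \sqrt{11}\right)^{2} = 44$)
$1 \cdot 4 g = 1 \cdot 4 \cdot 44 = 4 \cdot 44 = 176$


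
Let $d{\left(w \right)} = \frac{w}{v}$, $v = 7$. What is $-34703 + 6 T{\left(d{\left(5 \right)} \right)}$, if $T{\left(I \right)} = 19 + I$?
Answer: $- \frac{242093}{7} \approx -34585.0$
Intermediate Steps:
$d{\left(w \right)} = \frac{w}{7}$
$-34703 + 6 T{\left(d{\left(5 \right)} \right)} = -34703 + 6 \left(19 + \frac{1}{7} \cdot 5\right) = -34703 + 6 \left(19 + \frac{5}{7}\right) = -34703 + 6 \cdot \frac{138}{7} = -34703 + \frac{828}{7} = - \frac{242093}{7}$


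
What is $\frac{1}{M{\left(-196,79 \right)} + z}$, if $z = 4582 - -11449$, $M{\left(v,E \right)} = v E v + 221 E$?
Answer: $\frac{1}{3068354} \approx 3.2591 \cdot 10^{-7}$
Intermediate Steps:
$M{\left(v,E \right)} = 221 E + E v^{2}$ ($M{\left(v,E \right)} = E v v + 221 E = E v^{2} + 221 E = 221 E + E v^{2}$)
$z = 16031$ ($z = 4582 + 11449 = 16031$)
$\frac{1}{M{\left(-196,79 \right)} + z} = \frac{1}{79 \left(221 + \left(-196\right)^{2}\right) + 16031} = \frac{1}{79 \left(221 + 38416\right) + 16031} = \frac{1}{79 \cdot 38637 + 16031} = \frac{1}{3052323 + 16031} = \frac{1}{3068354}$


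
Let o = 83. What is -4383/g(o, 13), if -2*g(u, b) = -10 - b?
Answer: -8766/23 ≈ -381.13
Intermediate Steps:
g(u, b) = 5 + b/2 (g(u, b) = -(-10 - b)/2 = 5 + b/2)
-4383/g(o, 13) = -4383/(5 + (½)*13) = -4383/(5 + 13/2) = -4383/23/2 = -4383*2/23 = -8766/23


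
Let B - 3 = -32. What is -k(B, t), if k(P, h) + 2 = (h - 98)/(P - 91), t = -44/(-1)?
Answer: 31/20 ≈ 1.5500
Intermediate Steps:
t = 44 (t = -44*(-1) = 44)
B = -29 (B = 3 - 32 = -29)
k(P, h) = -2 + (-98 + h)/(-91 + P) (k(P, h) = -2 + (h - 98)/(P - 91) = -2 + (-98 + h)/(-91 + P))
-k(B, t) = -(84 + 44 - 2*(-29))/(-91 - 29) = -(84 + 44 + 58)/(-120) = -(-1)*186/120 = -1*(-31/20) = 31/20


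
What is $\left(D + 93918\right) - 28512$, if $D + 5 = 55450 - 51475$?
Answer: $69376$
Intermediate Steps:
$D = 3970$ ($D = -5 + \left(55450 - 51475\right) = -5 + 3975 = 3970$)
$\left(D + 93918\right) - 28512 = \left(3970 + 93918\right) - 28512 = 97888 - 28512 = 69376$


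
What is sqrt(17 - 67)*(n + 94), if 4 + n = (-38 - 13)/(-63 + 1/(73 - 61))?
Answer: 68562*I*sqrt(2)/151 ≈ 642.13*I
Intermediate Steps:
n = -2408/755 (n = -4 + (-38 - 13)/(-63 + 1/(73 - 61)) = -4 - 51/(-63 + 1/12) = -4 - 51/(-755/12) = -4 - 51*(-12/755) = -4 + 612/755 = -2408/755 ≈ -3.1894)
sqrt(17 - 67)*(n + 94) = sqrt(17 - 67)*(-2408/755 + 94) = sqrt(-50)*(68562/755) = (5*I*sqrt(2))*(68562/755) = 68562*I*sqrt(2)/151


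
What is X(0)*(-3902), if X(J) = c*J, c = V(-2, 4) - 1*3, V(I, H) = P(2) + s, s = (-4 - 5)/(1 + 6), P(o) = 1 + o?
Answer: 0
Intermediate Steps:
s = -9/7 ≈ -1.2857
V(I, H) = 12/7 (V(I, H) = (1 + 2) - 9/7 = 3 - 9/7 = 12/7)
c = -9/7 (c = 12/7 - 1*3 = 12/7 - 3 = -9/7 ≈ -1.2857)
X(J) = -9*J/7
X(0)*(-3902) = -9/7*0*(-3902) = 0*(-3902) = 0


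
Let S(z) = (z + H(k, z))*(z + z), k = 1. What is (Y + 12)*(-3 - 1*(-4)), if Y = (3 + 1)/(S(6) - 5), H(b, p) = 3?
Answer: 1240/103 ≈ 12.039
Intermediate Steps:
S(z) = 2*z*(3 + z) (S(z) = (z + 3)*(z + z) = (3 + z)*(2*z) = 2*z*(3 + z))
Y = 4/103 (Y = (3 + 1)/(2*6*(3 + 6) - 5) = 4/(2*6*9 - 5) = 4/(108 - 5) = 4/103 ≈ 0.038835)
(Y + 12)*(-3 - 1*(-4)) = (4/103 + 12)*(-3 - 1*(-4)) = 1240*(-3 + 4)/103 = (1240/103)*1 = 1240/103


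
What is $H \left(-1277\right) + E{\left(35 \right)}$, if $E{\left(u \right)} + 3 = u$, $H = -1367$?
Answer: $1745691$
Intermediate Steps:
$E{\left(u \right)} = -3 + u$
$H \left(-1277\right) + E{\left(35 \right)} = \left(-1367\right) \left(-1277\right) + \left(-3 + 35\right) = 1745659 + 32 = 1745691$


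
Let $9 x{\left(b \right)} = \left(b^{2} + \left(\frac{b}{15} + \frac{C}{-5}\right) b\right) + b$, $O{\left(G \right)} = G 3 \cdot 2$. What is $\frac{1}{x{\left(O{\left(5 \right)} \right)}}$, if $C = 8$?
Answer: $\frac{3}{314} \approx 0.0095541$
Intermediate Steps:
$O{\left(G \right)} = 6 G$ ($O{\left(G \right)} = 3 G 2 = 6 G$)
$x{\left(b \right)} = \frac{b}{9} + \frac{b^{2}}{9} + \frac{b \left(- \frac{8}{5} + \frac{b}{15}\right)}{9}$ ($x{\left(b \right)} = \frac{\left(b^{2} + \left(\frac{b}{15} + \frac{8}{-5}\right) b\right) + b}{9} = \frac{\left(b^{2} + \left(b \frac{1}{15} + 8 \left(- \frac{1}{5}\right)\right) b\right) + b}{9} = \frac{\left(b^{2} + \left(\frac{b}{15} - \frac{8}{5}\right) b\right) + b}{9} = \frac{\left(b^{2} + \left(- \frac{8}{5} + \frac{b}{15}\right) b\right) + b}{9} = \frac{\left(b^{2} + b \left(- \frac{8}{5} + \frac{b}{15}\right)\right) + b}{9} = \frac{b + b^{2} + b \left(- \frac{8}{5} + \frac{b}{15}\right)}{9} = \frac{b}{9} + \frac{b^{2}}{9} + \frac{b \left(- \frac{8}{5} + \frac{b}{15}\right)}{9}$)
$\frac{1}{x{\left(O{\left(5 \right)} \right)}} = \frac{1}{\frac{1}{135} \cdot 6 \cdot 5 \left(-9 + 16 \cdot 6 \cdot 5\right)} = \frac{1}{\frac{1}{135} \cdot 30 \left(-9 + 16 \cdot 30\right)} = \frac{1}{\frac{1}{135} \cdot 30 \left(-9 + 480\right)} = \frac{1}{\frac{1}{135} \cdot 30 \cdot 471} = \frac{1}{\frac{314}{3}} = \frac{3}{314}$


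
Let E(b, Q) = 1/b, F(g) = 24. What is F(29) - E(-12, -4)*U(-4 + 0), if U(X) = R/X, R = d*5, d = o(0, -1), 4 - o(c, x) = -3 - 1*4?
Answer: 1097/48 ≈ 22.854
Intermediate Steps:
o(c, x) = 11 (o(c, x) = 4 - (-3 - 1*4) = 4 - (-3 - 4) = 4 - 1*(-7) = 4 + 7 = 11)
d = 11
R = 55 (R = 11*5 = 55)
U(X) = 55/X
F(29) - E(-12, -4)*U(-4 + 0) = 24 - 55/(-4 + 0)/(-12) = 24 - (-1)*55/(-4)/12 = 24 - (-1)*55*(-¼)/12 = 24 - (-1)*(-55)/(12*4) = 24 - 1*55/48 = 24 - 55/48 = 1097/48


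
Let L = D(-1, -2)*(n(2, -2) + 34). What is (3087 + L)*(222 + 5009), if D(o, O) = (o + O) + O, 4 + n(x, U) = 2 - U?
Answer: 15258827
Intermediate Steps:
n(x, U) = -2 - U (n(x, U) = -4 + (2 - U) = -2 - U)
D(o, O) = o + 2*O (D(o, O) = (O + o) + O = o + 2*O)
L = -170 (L = (-1 + 2*(-2))*((-2 - 1*(-2)) + 34) = (-1 - 4)*((-2 + 2) + 34) = -5*(0 + 34) = -5*34 = -170)
(3087 + L)*(222 + 5009) = (3087 - 170)*(222 + 5009) = 2917*5231 = 15258827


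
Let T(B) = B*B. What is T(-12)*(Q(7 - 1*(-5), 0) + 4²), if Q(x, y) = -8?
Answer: 1152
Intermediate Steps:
T(B) = B²
T(-12)*(Q(7 - 1*(-5), 0) + 4²) = (-12)²*(-8 + 4²) = 144*(-8 + 16) = 144*8 = 1152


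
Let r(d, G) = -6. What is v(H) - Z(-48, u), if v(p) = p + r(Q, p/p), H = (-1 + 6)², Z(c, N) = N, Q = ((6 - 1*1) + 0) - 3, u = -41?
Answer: 60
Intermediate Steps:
Q = 2 (Q = ((6 - 1) + 0) - 3 = (5 + 0) - 3 = 5 - 3 = 2)
H = 25 (H = 5² = 25)
v(p) = -6 + p (v(p) = p - 6 = -6 + p)
v(H) - Z(-48, u) = (-6 + 25) - 1*(-41) = 19 + 41 = 60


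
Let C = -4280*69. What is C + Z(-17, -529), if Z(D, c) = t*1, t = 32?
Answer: -295288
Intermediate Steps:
C = -295320
Z(D, c) = 32 (Z(D, c) = 32*1 = 32)
C + Z(-17, -529) = -295320 + 32 = -295288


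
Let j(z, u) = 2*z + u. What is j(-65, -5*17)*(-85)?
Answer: 18275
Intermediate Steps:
j(z, u) = u + 2*z
j(-65, -5*17)*(-85) = (-5*17 + 2*(-65))*(-85) = (-85 - 130)*(-85) = -215*(-85) = 18275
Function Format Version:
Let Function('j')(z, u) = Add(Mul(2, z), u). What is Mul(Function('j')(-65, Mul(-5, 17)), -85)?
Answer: 18275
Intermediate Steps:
Function('j')(z, u) = Add(u, Mul(2, z))
Mul(Function('j')(-65, Mul(-5, 17)), -85) = Mul(Add(Mul(-5, 17), Mul(2, -65)), -85) = Mul(Add(-85, -130), -85) = Mul(-215, -85) = 18275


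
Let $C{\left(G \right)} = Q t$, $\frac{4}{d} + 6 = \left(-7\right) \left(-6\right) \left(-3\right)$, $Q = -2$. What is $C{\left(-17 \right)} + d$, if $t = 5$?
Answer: $- \frac{331}{33} \approx -10.03$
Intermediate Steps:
$d = - \frac{1}{33}$ ($d = \frac{4}{-6 + \left(-7\right) \left(-6\right) \left(-3\right)} = \frac{4}{-6 + 42 \left(-3\right)} = \frac{4}{-6 - 126} = \frac{4}{-132} = 4 \left(- \frac{1}{132}\right) = - \frac{1}{33} \approx -0.030303$)
$C{\left(G \right)} = -10$ ($C{\left(G \right)} = \left(-2\right) 5 = -10$)
$C{\left(-17 \right)} + d = -10 - \frac{1}{33} = - \frac{331}{33}$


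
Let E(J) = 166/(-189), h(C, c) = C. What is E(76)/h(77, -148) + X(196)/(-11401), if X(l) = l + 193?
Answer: -7553683/165918753 ≈ -0.045526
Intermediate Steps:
E(J) = -166/189 (E(J) = 166*(-1/189) = -166/189)
X(l) = 193 + l
E(76)/h(77, -148) + X(196)/(-11401) = -166/189/77 + (193 + 196)/(-11401) = -166/189*1/77 + 389*(-1/11401) = -166/14553 - 389/11401 = -7553683/165918753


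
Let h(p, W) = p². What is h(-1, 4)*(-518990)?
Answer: -518990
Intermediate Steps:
h(-1, 4)*(-518990) = (-1)²*(-518990) = 1*(-518990) = -518990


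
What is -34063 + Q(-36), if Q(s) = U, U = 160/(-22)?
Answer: -374773/11 ≈ -34070.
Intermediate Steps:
U = -80/11 (U = 160*(-1/22) = -80/11 ≈ -7.2727)
Q(s) = -80/11
-34063 + Q(-36) = -34063 - 80/11 = -374773/11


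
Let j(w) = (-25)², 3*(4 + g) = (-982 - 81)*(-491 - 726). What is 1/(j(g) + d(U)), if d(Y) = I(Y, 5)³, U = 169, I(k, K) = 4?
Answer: 1/689 ≈ 0.0014514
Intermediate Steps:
g = 1293659/3 (g = -4 + ((-982 - 81)*(-491 - 726))/3 = -4 + (-1063*(-1217))/3 = -4 + (⅓)*1293671 = -4 + 1293671/3 = 1293659/3 ≈ 4.3122e+5)
j(w) = 625
d(Y) = 64 (d(Y) = 4³ = 64)
1/(j(g) + d(U)) = 1/(625 + 64) = 1/689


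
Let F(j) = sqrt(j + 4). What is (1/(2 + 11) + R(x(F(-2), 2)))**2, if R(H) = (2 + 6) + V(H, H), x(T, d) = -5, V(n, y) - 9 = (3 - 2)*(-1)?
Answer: 43681/169 ≈ 258.47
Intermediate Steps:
F(j) = sqrt(4 + j)
V(n, y) = 8 (V(n, y) = 9 + (3 - 2)*(-1) = 9 + 1*(-1) = 9 - 1 = 8)
R(H) = 16 (R(H) = (2 + 6) + 8 = 8 + 8 = 16)
(1/(2 + 11) + R(x(F(-2), 2)))**2 = (1/(2 + 11) + 16)**2 = (1/13 + 16)**2 = (209/13)**2 = 43681/169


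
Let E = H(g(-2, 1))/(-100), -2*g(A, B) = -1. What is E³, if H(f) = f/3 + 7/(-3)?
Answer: 2197/216000000 ≈ 1.0171e-5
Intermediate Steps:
g(A, B) = ½ (g(A, B) = -½*(-1) = ½)
H(f) = -7/3 + f/3 (H(f) = f*(⅓) + 7*(-⅓) = f/3 - 7/3 = -7/3 + f/3)
E = 13/600 (E = (-7/3 + (⅓)*(½))/(-100) = (-7/3 + ⅙)*(-1/100) = -13/6*(-1/100) = 13/600 ≈ 0.021667)
E³ = (13/600)³ = 2197/216000000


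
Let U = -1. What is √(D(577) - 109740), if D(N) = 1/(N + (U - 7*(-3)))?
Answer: I*√39112323063/597 ≈ 331.27*I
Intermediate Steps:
D(N) = 1/(20 + N) (D(N) = 1/(N + (-1 - 7*(-3))) = 1/(N + (-1 + 21)) = 1/(N + 20) = 1/(20 + N))
√(D(577) - 109740) = √(1/(20 + 577) - 109740) = √(1/597 - 109740) = √(-65514779/597) = I*√39112323063/597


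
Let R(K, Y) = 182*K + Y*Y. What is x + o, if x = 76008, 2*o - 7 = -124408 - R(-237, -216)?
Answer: 24093/2 ≈ 12047.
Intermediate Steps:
R(K, Y) = Y² + 182*K (R(K, Y) = 182*K + Y² = Y² + 182*K)
o = -127923/2 (o = 7/2 + (-124408 - ((-216)² + 182*(-237)))/2 = 7/2 + (-124408 - (46656 - 43134))/2 = 7/2 + (-124408 - 1*3522)/2 = 7/2 + (-124408 - 3522)/2 = 7/2 + (½)*(-127930) = 7/2 - 63965 = -127923/2 ≈ -63962.)
x + o = 76008 - 127923/2 = 24093/2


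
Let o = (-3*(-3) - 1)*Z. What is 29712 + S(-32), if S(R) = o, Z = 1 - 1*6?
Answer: 29672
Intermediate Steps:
Z = -5 (Z = 1 - 6 = -5)
o = -40 (o = (-3*(-3) - 1)*(-5) = (9 - 1)*(-5) = 8*(-5) = -40)
S(R) = -40
29712 + S(-32) = 29712 - 40 = 29672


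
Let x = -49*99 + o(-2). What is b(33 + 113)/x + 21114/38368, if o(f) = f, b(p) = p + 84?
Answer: 2035687/4047824 ≈ 0.50291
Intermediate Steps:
b(p) = 84 + p
x = -4853 (x = -49*99 - 2 = -4851 - 2 = -4853)
b(33 + 113)/x + 21114/38368 = (84 + (33 + 113))/(-4853) + 21114/38368 = (84 + 146)*(-1/4853) + 21114*(1/38368) = 230*(-1/4853) + 10557/19184 = -10/211 + 10557/19184 = 2035687/4047824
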